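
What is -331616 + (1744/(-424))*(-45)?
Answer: -17565838/53 ≈ -3.3143e+5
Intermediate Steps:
-331616 + (1744/(-424))*(-45) = -331616 + (1744*(-1/424))*(-45) = -331616 - 218/53*(-45) = -331616 + 9810/53 = -17565838/53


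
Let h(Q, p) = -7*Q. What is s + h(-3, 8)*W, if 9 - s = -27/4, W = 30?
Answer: 2583/4 ≈ 645.75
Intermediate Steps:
s = 63/4 (s = 9 - (-27)/4 = 9 - 1*(-27/4) = 9 + 27/4 = 63/4 ≈ 15.750)
s + h(-3, 8)*W = 63/4 - 7*(-3)*30 = 63/4 + 21*30 = 63/4 + 630 = 2583/4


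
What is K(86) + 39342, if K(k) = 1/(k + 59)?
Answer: 5704591/145 ≈ 39342.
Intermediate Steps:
K(k) = 1/(59 + k)
K(86) + 39342 = 1/(59 + 86) + 39342 = 1/145 + 39342 = 5704591/145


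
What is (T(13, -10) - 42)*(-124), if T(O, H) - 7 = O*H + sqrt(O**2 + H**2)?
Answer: 20460 - 124*sqrt(269) ≈ 18426.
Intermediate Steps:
T(O, H) = 7 + sqrt(H**2 + O**2) + H*O (T(O, H) = 7 + (O*H + sqrt(O**2 + H**2)) = 7 + (H*O + sqrt(H**2 + O**2)) = 7 + (sqrt(H**2 + O**2) + H*O) = 7 + sqrt(H**2 + O**2) + H*O)
(T(13, -10) - 42)*(-124) = ((7 + sqrt((-10)**2 + 13**2) - 10*13) - 42)*(-124) = ((7 + sqrt(100 + 169) - 130) - 42)*(-124) = ((7 + sqrt(269) - 130) - 42)*(-124) = ((-123 + sqrt(269)) - 42)*(-124) = (-165 + sqrt(269))*(-124) = 20460 - 124*sqrt(269)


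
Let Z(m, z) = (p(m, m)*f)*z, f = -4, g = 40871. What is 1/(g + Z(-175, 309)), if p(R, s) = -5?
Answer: 1/47051 ≈ 2.1254e-5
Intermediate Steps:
Z(m, z) = 20*z (Z(m, z) = (-5*(-4))*z = 20*z)
1/(g + Z(-175, 309)) = 1/(40871 + 20*309) = 1/(40871 + 6180) = 1/47051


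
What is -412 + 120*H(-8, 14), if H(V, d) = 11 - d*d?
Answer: -22612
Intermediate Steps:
H(V, d) = 11 - d²
-412 + 120*H(-8, 14) = -412 + 120*(11 - 1*14²) = -412 + 120*(11 - 1*196) = -412 + 120*(11 - 196) = -412 + 120*(-185) = -412 - 22200 = -22612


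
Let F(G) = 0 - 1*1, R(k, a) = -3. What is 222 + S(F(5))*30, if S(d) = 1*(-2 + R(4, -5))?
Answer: 72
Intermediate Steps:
F(G) = -1 (F(G) = 0 - 1 = -1)
S(d) = -5 (S(d) = 1*(-2 - 3) = 1*(-5) = -5)
222 + S(F(5))*30 = 222 - 5*30 = 222 - 150 = 72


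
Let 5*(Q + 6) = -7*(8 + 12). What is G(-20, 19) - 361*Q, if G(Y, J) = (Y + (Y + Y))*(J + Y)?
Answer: 12334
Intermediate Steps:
G(Y, J) = 3*Y*(J + Y) (G(Y, J) = (Y + 2*Y)*(J + Y) = (3*Y)*(J + Y) = 3*Y*(J + Y))
Q = -34 (Q = -6 + (-7*(8 + 12))/5 = -6 + (-7*20)/5 = -6 + (1/5)*(-140) = -6 - 28 = -34)
G(-20, 19) - 361*Q = 3*(-20)*(19 - 20) - 361*(-34) = 3*(-20)*(-1) + 12274 = 60 + 12274 = 12334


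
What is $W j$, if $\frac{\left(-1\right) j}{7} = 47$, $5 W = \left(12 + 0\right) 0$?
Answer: $0$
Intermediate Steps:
$W = 0$ ($W = \frac{\left(12 + 0\right) 0}{5} = \frac{12 \cdot 0}{5} = \frac{1}{5} \cdot 0 = 0$)
$j = -329$ ($j = \left(-7\right) 47 = -329$)
$W j = 0 \left(-329\right) = 0$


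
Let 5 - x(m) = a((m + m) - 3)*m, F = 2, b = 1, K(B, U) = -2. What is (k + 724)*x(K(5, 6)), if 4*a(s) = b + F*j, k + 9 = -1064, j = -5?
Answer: -349/2 ≈ -174.50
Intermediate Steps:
k = -1073 (k = -9 - 1064 = -1073)
a(s) = -9/4 (a(s) = (1 + 2*(-5))/4 = (1 - 10)/4 = (¼)*(-9) = -9/4)
x(m) = 5 + 9*m/4 (x(m) = 5 - (-9)*m/4 = 5 + 9*m/4)
(k + 724)*x(K(5, 6)) = (-1073 + 724)*(5 + (9/4)*(-2)) = -349*(5 - 9/2) = -349*½ = -349/2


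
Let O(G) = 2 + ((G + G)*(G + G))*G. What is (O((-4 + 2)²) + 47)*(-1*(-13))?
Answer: 3965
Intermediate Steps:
O(G) = 2 + 4*G³ (O(G) = 2 + ((2*G)*(2*G))*G = 2 + (4*G²)*G = 2 + 4*G³)
(O((-4 + 2)²) + 47)*(-1*(-13)) = ((2 + 4*((-4 + 2)²)³) + 47)*(-1*(-13)) = ((2 + 4*((-2)²)³) + 47)*13 = ((2 + 4*4³) + 47)*13 = ((2 + 4*64) + 47)*13 = ((2 + 256) + 47)*13 = (258 + 47)*13 = 305*13 = 3965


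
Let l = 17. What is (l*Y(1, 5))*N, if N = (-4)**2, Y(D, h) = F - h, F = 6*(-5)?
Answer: -9520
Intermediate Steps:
F = -30
Y(D, h) = -30 - h
N = 16
(l*Y(1, 5))*N = (17*(-30 - 1*5))*16 = (17*(-30 - 5))*16 = (17*(-35))*16 = -595*16 = -9520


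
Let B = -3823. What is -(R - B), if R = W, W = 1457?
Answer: -5280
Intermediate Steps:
R = 1457
-(R - B) = -(1457 - 1*(-3823)) = -(1457 + 3823) = -1*5280 = -5280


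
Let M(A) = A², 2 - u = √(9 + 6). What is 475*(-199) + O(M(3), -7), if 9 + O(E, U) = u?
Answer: -94532 - √15 ≈ -94536.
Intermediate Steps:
u = 2 - √15 (u = 2 - √(9 + 6) = 2 - √15 ≈ -1.8730)
O(E, U) = -7 - √15 (O(E, U) = -9 + (2 - √15) = -7 - √15)
475*(-199) + O(M(3), -7) = 475*(-199) + (-7 - √15) = -94525 + (-7 - √15) = -94532 - √15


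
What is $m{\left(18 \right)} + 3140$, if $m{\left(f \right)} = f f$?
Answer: $3464$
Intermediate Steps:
$m{\left(f \right)} = f^{2}$
$m{\left(18 \right)} + 3140 = 18^{2} + 3140 = 324 + 3140 = 3464$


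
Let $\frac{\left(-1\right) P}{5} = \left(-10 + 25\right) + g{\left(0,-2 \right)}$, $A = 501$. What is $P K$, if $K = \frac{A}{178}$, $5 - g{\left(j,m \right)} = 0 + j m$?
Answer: $- \frac{25050}{89} \approx -281.46$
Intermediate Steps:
$g{\left(j,m \right)} = 5 - j m$ ($g{\left(j,m \right)} = 5 - \left(0 + j m\right) = 5 - j m$)
$K = \frac{501}{178} \approx 2.8146$
$P = -100$ ($P = - 5 \left(\left(-10 + 25\right) + \left(5 - 0 \left(-2\right)\right)\right) = - 5 \left(15 + \left(5 + 0\right)\right) = - 5 \left(15 + 5\right) = \left(-5\right) 20 = -100$)
$P K = \left(-100\right) \frac{501}{178} = - \frac{25050}{89}$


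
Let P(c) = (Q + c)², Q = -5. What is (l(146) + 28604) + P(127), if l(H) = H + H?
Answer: 43780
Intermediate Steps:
l(H) = 2*H
P(c) = (-5 + c)²
(l(146) + 28604) + P(127) = (2*146 + 28604) + (-5 + 127)² = (292 + 28604) + 122² = 28896 + 14884 = 43780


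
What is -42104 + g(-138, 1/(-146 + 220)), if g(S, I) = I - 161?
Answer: -3127609/74 ≈ -42265.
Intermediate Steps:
g(S, I) = -161 + I
-42104 + g(-138, 1/(-146 + 220)) = -42104 + (-161 + 1/(-146 + 220)) = -42104 + (-161 + 1/74) = -42104 - 11913/74 = -3127609/74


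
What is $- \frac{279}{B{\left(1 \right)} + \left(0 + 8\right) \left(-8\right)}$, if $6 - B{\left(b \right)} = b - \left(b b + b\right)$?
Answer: $\frac{93}{19} \approx 4.8947$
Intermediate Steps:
$B{\left(b \right)} = 6 + b^{2}$ ($B{\left(b \right)} = 6 - \left(b - \left(b b + b\right)\right) = 6 - \left(b - \left(b^{2} + b\right)\right) = 6 - \left(b - \left(b + b^{2}\right)\right) = 6 - - b^{2} = 6 + b^{2}$)
$- \frac{279}{B{\left(1 \right)} + \left(0 + 8\right) \left(-8\right)} = - \frac{279}{\left(6 + 1^{2}\right) + \left(0 + 8\right) \left(-8\right)} = - \frac{279}{\left(6 + 1\right) + 8 \left(-8\right)} = - \frac{279}{7 - 64} = - \frac{279}{-57} = \left(-279\right) \left(- \frac{1}{57}\right) = \frac{93}{19}$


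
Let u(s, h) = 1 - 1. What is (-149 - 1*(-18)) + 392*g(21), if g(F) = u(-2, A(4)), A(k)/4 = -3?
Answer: -131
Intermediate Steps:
A(k) = -12 (A(k) = 4*(-3) = -12)
u(s, h) = 0
g(F) = 0
(-149 - 1*(-18)) + 392*g(21) = (-149 - 1*(-18)) + 392*0 = (-149 + 18) + 0 = -131 + 0 = -131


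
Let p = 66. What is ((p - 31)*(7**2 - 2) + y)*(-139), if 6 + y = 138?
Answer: -247003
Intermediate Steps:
y = 132 (y = -6 + 138 = 132)
((p - 31)*(7**2 - 2) + y)*(-139) = ((66 - 31)*(7**2 - 2) + 132)*(-139) = (35*(49 - 2) + 132)*(-139) = (35*47 + 132)*(-139) = (1645 + 132)*(-139) = 1777*(-139) = -247003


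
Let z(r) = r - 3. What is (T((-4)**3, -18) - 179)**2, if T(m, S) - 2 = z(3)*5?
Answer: 31329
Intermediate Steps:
z(r) = -3 + r
T(m, S) = 2 (T(m, S) = 2 + (-3 + 3)*5 = 2 + 0*5 = 2 + 0 = 2)
(T((-4)**3, -18) - 179)**2 = (2 - 179)**2 = (-177)**2 = 31329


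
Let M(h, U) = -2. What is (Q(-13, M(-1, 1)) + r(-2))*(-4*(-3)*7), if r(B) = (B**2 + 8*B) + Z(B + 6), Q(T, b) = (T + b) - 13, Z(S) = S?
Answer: -3024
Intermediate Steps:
Q(T, b) = -13 + T + b
r(B) = 6 + B**2 + 9*B (r(B) = (B**2 + 8*B) + (B + 6) = (B**2 + 8*B) + (6 + B) = 6 + B**2 + 9*B)
(Q(-13, M(-1, 1)) + r(-2))*(-4*(-3)*7) = ((-13 - 13 - 2) + (6 + (-2)**2 + 9*(-2)))*(-4*(-3)*7) = (-28 + (6 + 4 - 18))*(12*7) = (-28 - 8)*84 = -36*84 = -3024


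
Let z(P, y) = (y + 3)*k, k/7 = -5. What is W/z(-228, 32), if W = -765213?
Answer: 765213/1225 ≈ 624.66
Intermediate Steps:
k = -35 (k = 7*(-5) = -35)
z(P, y) = -105 - 35*y (z(P, y) = (y + 3)*(-35) = (3 + y)*(-35) = -105 - 35*y)
W/z(-228, 32) = -765213/(-105 - 35*32) = -765213/(-105 - 1120) = -765213/(-1225) = -765213*(-1/1225) = 765213/1225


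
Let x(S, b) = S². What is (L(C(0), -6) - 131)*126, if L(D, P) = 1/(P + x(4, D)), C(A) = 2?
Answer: -82467/5 ≈ -16493.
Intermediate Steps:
L(D, P) = 1/(16 + P) (L(D, P) = 1/(P + 4²) = 1/(P + 16) = 1/(16 + P))
(L(C(0), -6) - 131)*126 = (1/(16 - 6) - 131)*126 = (1/10 - 131)*126 = (⅒ - 131)*126 = -1309/10*126 = -82467/5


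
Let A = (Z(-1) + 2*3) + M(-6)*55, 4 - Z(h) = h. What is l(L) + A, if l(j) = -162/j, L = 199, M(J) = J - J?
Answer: 2027/199 ≈ 10.186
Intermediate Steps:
Z(h) = 4 - h
M(J) = 0
A = 11 (A = ((4 - 1*(-1)) + 2*3) + 0*55 = ((4 + 1) + 6) + 0 = (5 + 6) + 0 = 11 + 0 = 11)
l(L) + A = -162/199 + 11 = 2027/199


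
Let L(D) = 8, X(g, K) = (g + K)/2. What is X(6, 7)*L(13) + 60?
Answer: 112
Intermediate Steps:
X(g, K) = K/2 + g/2 (X(g, K) = (K + g)*(½) = K/2 + g/2)
X(6, 7)*L(13) + 60 = ((½)*7 + (½)*6)*8 + 60 = (7/2 + 3)*8 + 60 = (13/2)*8 + 60 = 52 + 60 = 112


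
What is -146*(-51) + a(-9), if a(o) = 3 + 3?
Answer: 7452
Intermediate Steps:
a(o) = 6
-146*(-51) + a(-9) = -146*(-51) + 6 = 7446 + 6 = 7452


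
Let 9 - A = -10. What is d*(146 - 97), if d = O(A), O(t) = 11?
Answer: 539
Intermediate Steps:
A = 19 (A = 9 - 1*(-10) = 9 + 10 = 19)
d = 11
d*(146 - 97) = 11*(146 - 97) = 11*49 = 539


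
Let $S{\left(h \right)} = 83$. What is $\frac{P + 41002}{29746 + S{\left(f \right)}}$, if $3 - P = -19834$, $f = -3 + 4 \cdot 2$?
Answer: $\frac{60839}{29829} \approx 2.0396$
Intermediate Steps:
$f = 5$ ($f = -3 + 8 = 5$)
$P = 19837$ ($P = 3 - -19834 = 3 + 19834 = 19837$)
$\frac{P + 41002}{29746 + S{\left(f \right)}} = \frac{19837 + 41002}{29746 + 83} = \frac{60839}{29829}$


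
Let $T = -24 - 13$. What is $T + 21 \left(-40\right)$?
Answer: $-877$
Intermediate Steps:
$T = -37$ ($T = -24 - 13 = -37$)
$T + 21 \left(-40\right) = -37 + 21 \left(-40\right) = -37 - 840 = -877$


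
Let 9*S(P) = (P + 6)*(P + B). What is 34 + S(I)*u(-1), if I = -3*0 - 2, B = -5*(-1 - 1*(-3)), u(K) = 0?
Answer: 34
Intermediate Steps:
B = -10 (B = -5*(-1 + 3) = -5*2 = -10)
I = -2 (I = 0 - 2 = -2)
S(P) = (-10 + P)*(6 + P)/9 (S(P) = ((P + 6)*(P - 10))/9 = ((6 + P)*(-10 + P))/9 = ((-10 + P)*(6 + P))/9 = (-10 + P)*(6 + P)/9)
34 + S(I)*u(-1) = 34 + (-20/3 - 4/9*(-2) + (⅑)*(-2)²)*0 = 34 + (-20/3 + 8/9 + (⅑)*4)*0 = 34 + (-20/3 + 8/9 + 4/9)*0 = 34 - 16/3*0 = 34 + 0 = 34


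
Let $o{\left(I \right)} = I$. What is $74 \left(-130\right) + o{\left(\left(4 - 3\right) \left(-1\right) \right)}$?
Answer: $-9621$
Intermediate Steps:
$74 \left(-130\right) + o{\left(\left(4 - 3\right) \left(-1\right) \right)} = 74 \left(-130\right) + \left(4 - 3\right) \left(-1\right) = -9620 + 1 \left(-1\right) = -9620 - 1 = -9621$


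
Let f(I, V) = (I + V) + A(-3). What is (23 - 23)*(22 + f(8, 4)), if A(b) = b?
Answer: 0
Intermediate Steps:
f(I, V) = -3 + I + V (f(I, V) = (I + V) - 3 = -3 + I + V)
(23 - 23)*(22 + f(8, 4)) = (23 - 23)*(22 + (-3 + 8 + 4)) = 0*(22 + 9) = 0*31 = 0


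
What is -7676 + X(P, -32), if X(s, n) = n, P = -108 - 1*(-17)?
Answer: -7708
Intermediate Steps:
P = -91 (P = -108 + 17 = -91)
-7676 + X(P, -32) = -7676 - 32 = -7708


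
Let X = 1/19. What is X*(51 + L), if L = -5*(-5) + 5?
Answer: 81/19 ≈ 4.2632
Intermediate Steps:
X = 1/19 ≈ 0.052632
L = 30 (L = 25 + 5 = 30)
X*(51 + L) = (51 + 30)/19 = (1/19)*81 = 81/19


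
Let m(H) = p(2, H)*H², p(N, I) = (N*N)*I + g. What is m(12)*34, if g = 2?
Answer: 244800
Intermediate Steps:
p(N, I) = 2 + I*N² (p(N, I) = (N*N)*I + 2 = N²*I + 2 = I*N² + 2 = 2 + I*N²)
m(H) = H²*(2 + 4*H) (m(H) = (2 + H*2²)*H² = (2 + H*4)*H² = (2 + 4*H)*H² = H²*(2 + 4*H))
m(12)*34 = (12²*(2 + 4*12))*34 = (144*(2 + 48))*34 = (144*50)*34 = 7200*34 = 244800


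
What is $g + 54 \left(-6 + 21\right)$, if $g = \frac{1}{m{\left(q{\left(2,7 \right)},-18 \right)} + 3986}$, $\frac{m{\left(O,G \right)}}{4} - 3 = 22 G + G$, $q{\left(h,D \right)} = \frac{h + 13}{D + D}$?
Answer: $\frac{1897021}{2342} \approx 810.0$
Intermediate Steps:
$q{\left(h,D \right)} = \frac{13 + h}{2 D}$
$m{\left(O,G \right)} = 12 + 92 G$ ($m{\left(O,G \right)} = 12 + 4 \left(22 G + G\right) = 12 + 4 \cdot 23 G = 12 + 92 G$)
$g = \frac{1}{2342}$ ($g = \frac{1}{\left(12 + 92 \left(-18\right)\right) + 3986} = \frac{1}{\left(12 - 1656\right) + 3986} = \frac{1}{-1644 + 3986} = \frac{1}{2342} \approx 0.00042699$)
$g + 54 \left(-6 + 21\right) = \frac{1}{2342} + 54 \left(-6 + 21\right) = \frac{1}{2342} + 54 \cdot 15 = \frac{1}{2342} + 810 = \frac{1897021}{2342}$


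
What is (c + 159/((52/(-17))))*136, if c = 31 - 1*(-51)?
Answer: 53074/13 ≈ 4082.6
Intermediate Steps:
c = 82 (c = 31 + 51 = 82)
(c + 159/((52/(-17))))*136 = (82 + 159/((52/(-17))))*136 = (82 + 159/((52*(-1/17))))*136 = (82 + 159/(-52/17))*136 = (82 + 159*(-17/52))*136 = (82 - 2703/52)*136 = (1561/52)*136 = 53074/13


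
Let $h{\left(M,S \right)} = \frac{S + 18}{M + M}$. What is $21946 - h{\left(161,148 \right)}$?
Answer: $\frac{3533223}{161} \approx 21946.0$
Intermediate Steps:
$h{\left(M,S \right)} = \frac{18 + S}{2 M}$
$21946 - h{\left(161,148 \right)} = 21946 - \frac{18 + 148}{2 \cdot 161} = 21946 - \frac{1}{2} \cdot \frac{1}{161} \cdot 166 = 21946 - \frac{83}{161} = \frac{3533223}{161}$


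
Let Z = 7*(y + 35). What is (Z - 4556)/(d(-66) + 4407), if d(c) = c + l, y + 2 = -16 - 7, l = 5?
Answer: -2243/2173 ≈ -1.0322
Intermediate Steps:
y = -25 (y = -2 + (-16 - 7) = -2 - 23 = -25)
d(c) = 5 + c (d(c) = c + 5 = 5 + c)
Z = 70 (Z = 7*(-25 + 35) = 7*10 = 70)
(Z - 4556)/(d(-66) + 4407) = (70 - 4556)/((5 - 66) + 4407) = -4486/(-61 + 4407) = -4486/4346 = -4486*1/4346 = -2243/2173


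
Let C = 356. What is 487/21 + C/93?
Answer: 5863/217 ≈ 27.018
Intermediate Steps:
487/21 + C/93 = 487/21 + 356/93 = 5863/217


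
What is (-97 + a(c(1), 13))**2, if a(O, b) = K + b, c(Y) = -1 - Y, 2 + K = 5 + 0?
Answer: 6561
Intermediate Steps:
K = 3 (K = -2 + (5 + 0) = -2 + 5 = 3)
a(O, b) = 3 + b
(-97 + a(c(1), 13))**2 = (-97 + (3 + 13))**2 = (-97 + 16)**2 = (-81)**2 = 6561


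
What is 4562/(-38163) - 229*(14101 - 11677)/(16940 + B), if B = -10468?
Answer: -2651706739/30873867 ≈ -85.888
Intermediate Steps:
4562/(-38163) - 229*(14101 - 11677)/(16940 + B) = 4562/(-38163) - 229*(14101 - 11677)/(16940 - 10468) = 4562*(-1/38163) - 229/(6472/2424) = -4562/38163 - 229/(6472*(1/2424)) = -4562/38163 - 229/809/303 = -4562/38163 - 229*303/809 = -4562/38163 - 69387/809 = -2651706739/30873867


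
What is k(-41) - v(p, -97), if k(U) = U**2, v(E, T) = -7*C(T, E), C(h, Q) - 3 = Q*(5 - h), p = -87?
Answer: -60416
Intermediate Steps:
C(h, Q) = 3 + Q*(5 - h)
v(E, T) = -21 - 35*E + 7*E*T (v(E, T) = -7*(3 + 5*E - E*T) = -21 - 35*E + 7*E*T)
k(-41) - v(p, -97) = (-41)**2 - (-21 - 35*(-87) + 7*(-87)*(-97)) = 1681 - (-21 + 3045 + 59073) = 1681 - 1*62097 = 1681 - 62097 = -60416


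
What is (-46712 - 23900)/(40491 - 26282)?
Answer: -70612/14209 ≈ -4.9695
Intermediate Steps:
(-46712 - 23900)/(40491 - 26282) = -70612/14209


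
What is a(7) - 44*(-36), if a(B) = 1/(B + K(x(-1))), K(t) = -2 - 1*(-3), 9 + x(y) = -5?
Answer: 12673/8 ≈ 1584.1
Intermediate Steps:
x(y) = -14 (x(y) = -9 - 5 = -14)
K(t) = 1 (K(t) = -2 + 3 = 1)
a(B) = 1/(1 + B) (a(B) = 1/(B + 1) = 1/(1 + B))
a(7) - 44*(-36) = 1/(1 + 7) - 44*(-36) = 1/8 + 1584 = ⅛ + 1584 = 12673/8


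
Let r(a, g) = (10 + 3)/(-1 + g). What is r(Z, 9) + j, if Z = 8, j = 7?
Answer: 69/8 ≈ 8.6250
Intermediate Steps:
r(a, g) = 13/(-1 + g)
r(Z, 9) + j = 13/(-1 + 9) + 7 = 13/8 + 7 = 69/8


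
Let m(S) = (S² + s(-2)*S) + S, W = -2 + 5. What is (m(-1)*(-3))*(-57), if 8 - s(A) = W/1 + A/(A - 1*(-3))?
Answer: -1197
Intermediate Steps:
W = 3
s(A) = 5 - A/(3 + A) (s(A) = 8 - (3/1 + A/(A - 1*(-3))) = 8 - (3*1 + A/(A + 3)) = 8 - (3 + A/(3 + A)) = 8 + (-3 - A/(3 + A)) = 5 - A/(3 + A))
m(S) = S² + 8*S (m(S) = (S² + ((15 + 4*(-2))/(3 - 2))*S) + S = (S² + ((15 - 8)/1)*S) + S = (S² + (1*7)*S) + S = (S² + 7*S) + S = S² + 8*S)
(m(-1)*(-3))*(-57) = (-(8 - 1)*(-3))*(-57) = (-1*7*(-3))*(-57) = -7*(-3)*(-57) = 21*(-57) = -1197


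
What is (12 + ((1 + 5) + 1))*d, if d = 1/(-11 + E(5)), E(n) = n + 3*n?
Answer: 19/9 ≈ 2.1111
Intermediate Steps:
E(n) = 4*n
d = ⅑ (d = 1/(-11 + 4*5) = 1/(-11 + 20) = 1/9 = ⅑ ≈ 0.11111)
(12 + ((1 + 5) + 1))*d = (12 + ((1 + 5) + 1))*(⅑) = (12 + (6 + 1))*(⅑) = (12 + 7)*(⅑) = 19*(⅑) = 19/9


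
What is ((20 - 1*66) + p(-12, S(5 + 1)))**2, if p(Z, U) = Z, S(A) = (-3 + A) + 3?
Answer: 3364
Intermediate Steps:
S(A) = A
((20 - 1*66) + p(-12, S(5 + 1)))**2 = ((20 - 1*66) - 12)**2 = ((20 - 66) - 12)**2 = (-46 - 12)**2 = (-58)**2 = 3364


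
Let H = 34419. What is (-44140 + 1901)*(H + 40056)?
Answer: -3145749525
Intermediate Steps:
(-44140 + 1901)*(H + 40056) = (-44140 + 1901)*(34419 + 40056) = -42239*74475 = -3145749525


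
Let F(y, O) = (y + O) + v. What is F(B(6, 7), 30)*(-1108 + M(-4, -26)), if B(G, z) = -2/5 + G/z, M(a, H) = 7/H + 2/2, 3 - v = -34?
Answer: -67970829/910 ≈ -74693.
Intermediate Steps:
v = 37 (v = 3 - 1*(-34) = 3 + 34 = 37)
M(a, H) = 1 + 7/H (M(a, H) = 7/H + 2*(½) = 7/H + 1 = 1 + 7/H)
B(G, z) = -⅖ + G/z (B(G, z) = -2*⅕ + G/z = -⅖ + G/z)
F(y, O) = 37 + O + y (F(y, O) = (y + O) + 37 = (O + y) + 37 = 37 + O + y)
F(B(6, 7), 30)*(-1108 + M(-4, -26)) = (37 + 30 + (-⅖ + 6/7))*(-1108 + (7 - 26)/(-26)) = (37 + 30 + (-⅖ + 6*(⅐)))*(-1108 - 1/26*(-19)) = (37 + 30 + (-⅖ + 6/7))*(-1108 + 19/26) = (37 + 30 + 16/35)*(-28789/26) = (2361/35)*(-28789/26) = -67970829/910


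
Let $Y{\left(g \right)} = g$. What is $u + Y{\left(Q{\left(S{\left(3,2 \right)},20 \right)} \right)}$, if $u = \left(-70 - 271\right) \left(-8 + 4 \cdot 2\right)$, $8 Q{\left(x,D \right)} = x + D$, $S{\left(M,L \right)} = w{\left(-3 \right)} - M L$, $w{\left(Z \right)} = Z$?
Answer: $\frac{11}{8} \approx 1.375$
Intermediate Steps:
$S{\left(M,L \right)} = -3 - L M$ ($S{\left(M,L \right)} = -3 - M L = -3 - L M$)
$Q{\left(x,D \right)} = \frac{D}{8} + \frac{x}{8}$ ($Q{\left(x,D \right)} = \frac{x + D}{8} = \frac{D + x}{8} = \frac{D}{8} + \frac{x}{8}$)
$u = 0$ ($u = - 341 \left(-8 + 8\right) = \left(-341\right) 0 = 0$)
$u + Y{\left(Q{\left(S{\left(3,2 \right)},20 \right)} \right)} = 0 + \left(\frac{1}{8} \cdot 20 + \frac{-3 - 2 \cdot 3}{8}\right) = 0 + \left(\frac{5}{2} + \frac{-3 - 6}{8}\right) = 0 + \left(\frac{5}{2} + \frac{1}{8} \left(-9\right)\right) = 0 + \left(\frac{5}{2} - \frac{9}{8}\right) = 0 + \frac{11}{8} = \frac{11}{8}$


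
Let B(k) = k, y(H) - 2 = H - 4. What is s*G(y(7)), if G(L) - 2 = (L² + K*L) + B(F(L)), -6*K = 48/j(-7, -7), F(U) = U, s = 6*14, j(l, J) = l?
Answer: 3168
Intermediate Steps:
y(H) = -2 + H (y(H) = 2 + (H - 4) = 2 + (-4 + H) = -2 + H)
s = 84
K = 8/7 (K = -8/(-7) = -8*(-1)/7 = -⅙*(-48/7) = 8/7 ≈ 1.1429)
G(L) = 2 + L² + 15*L/7 (G(L) = 2 + ((L² + 8*L/7) + L) = 2 + (L² + 15*L/7) = 2 + L² + 15*L/7)
s*G(y(7)) = 84*(2 + (-2 + 7)² + 15*(-2 + 7)/7) = 84*(2 + 5² + (15/7)*5) = 84*(2 + 25 + 75/7) = 84*(264/7) = 3168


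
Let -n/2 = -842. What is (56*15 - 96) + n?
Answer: 2428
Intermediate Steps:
n = 1684 (n = -2*(-842) = 1684)
(56*15 - 96) + n = (56*15 - 96) + 1684 = (840 - 96) + 1684 = 744 + 1684 = 2428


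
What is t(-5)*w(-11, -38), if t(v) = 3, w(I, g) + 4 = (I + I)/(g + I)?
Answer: -522/49 ≈ -10.653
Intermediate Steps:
w(I, g) = -4 + 2*I/(I + g) (w(I, g) = -4 + (I + I)/(g + I) = -4 + (2*I)/(I + g) = -4 + 2*I/(I + g))
t(-5)*w(-11, -38) = 3*(2*(-1*(-11) - 2*(-38))/(-11 - 38)) = 3*(2*(11 + 76)/(-49)) = 3*(2*(-1/49)*87) = 3*(-174/49) = -522/49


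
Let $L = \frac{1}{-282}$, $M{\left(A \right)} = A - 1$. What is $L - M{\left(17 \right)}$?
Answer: $- \frac{4513}{282} \approx -16.004$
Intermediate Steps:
$M{\left(A \right)} = -1 + A$
$L = - \frac{1}{282} \approx -0.0035461$
$L - M{\left(17 \right)} = - \frac{1}{282} - \left(-1 + 17\right) = - \frac{1}{282} - 16 = - \frac{4513}{282}$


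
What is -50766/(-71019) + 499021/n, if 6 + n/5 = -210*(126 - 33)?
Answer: -3386794391/770792880 ≈ -4.3939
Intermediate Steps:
n = -97680 (n = -30 + 5*(-210*(126 - 33)) = -30 + 5*(-210*93) = -30 + 5*(-19530) = -30 - 97650 = -97680)
-50766/(-71019) + 499021/n = -50766/(-71019) + 499021/(-97680) = -50766*(-1/71019) + 499021*(-1/97680) = 16922/23673 - 499021/97680 = -3386794391/770792880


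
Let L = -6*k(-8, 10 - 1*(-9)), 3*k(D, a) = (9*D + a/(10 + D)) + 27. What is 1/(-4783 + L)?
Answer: -1/4712 ≈ -0.00021222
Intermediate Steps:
k(D, a) = 9 + 3*D + a/(3*(10 + D)) (k(D, a) = ((9*D + a/(10 + D)) + 27)/3 = (27 + 9*D + a/(10 + D))/3 = 9 + 3*D + a/(3*(10 + D)))
L = 71 (L = -2*(270 + (10 - 1*(-9)) + 9*(-8)² + 117*(-8))/(10 - 8) = -2*(270 + (10 + 9) + 9*64 - 936)/2 = -2*(270 + 19 + 576 - 936)/2 = -2*(-71)/2 = -6*(-71/6) = 71)
1/(-4783 + L) = 1/(-4783 + 71) = 1/(-4712) = -1/4712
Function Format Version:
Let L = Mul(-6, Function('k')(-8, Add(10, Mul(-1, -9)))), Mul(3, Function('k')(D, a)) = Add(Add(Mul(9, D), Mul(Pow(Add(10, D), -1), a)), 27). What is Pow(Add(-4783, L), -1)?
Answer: Rational(-1, 4712) ≈ -0.00021222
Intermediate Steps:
Function('k')(D, a) = Add(9, Mul(3, D), Mul(Rational(1, 3), a, Pow(Add(10, D), -1))) (Function('k')(D, a) = Mul(Rational(1, 3), Add(Add(Mul(9, D), Mul(Pow(Add(10, D), -1), a)), 27)) = Mul(Rational(1, 3), Add(Add(Mul(9, D), Mul(a, Pow(Add(10, D), -1))), 27)) = Mul(Rational(1, 3), Add(27, Mul(9, D), Mul(a, Pow(Add(10, D), -1)))) = Add(9, Mul(3, D), Mul(Rational(1, 3), a, Pow(Add(10, D), -1))))
L = 71 (L = Mul(-6, Mul(Rational(1, 3), Pow(Add(10, -8), -1), Add(270, Add(10, Mul(-1, -9)), Mul(9, Pow(-8, 2)), Mul(117, -8)))) = Mul(-6, Mul(Rational(1, 3), Pow(2, -1), Add(270, Add(10, 9), Mul(9, 64), -936))) = Mul(-6, Mul(Rational(1, 3), Rational(1, 2), Add(270, 19, 576, -936))) = Mul(-6, Mul(Rational(1, 3), Rational(1, 2), -71)) = Mul(-6, Rational(-71, 6)) = 71)
Pow(Add(-4783, L), -1) = Pow(Add(-4783, 71), -1) = Pow(-4712, -1) = Rational(-1, 4712)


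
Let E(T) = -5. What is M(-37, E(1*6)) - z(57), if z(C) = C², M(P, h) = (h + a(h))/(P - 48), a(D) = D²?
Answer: -55237/17 ≈ -3249.2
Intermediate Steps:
M(P, h) = (h + h²)/(-48 + P) (M(P, h) = (h + h²)/(P - 48) = (h + h²)/(-48 + P))
M(-37, E(1*6)) - z(57) = -5*(1 - 5)/(-48 - 37) - 1*57² = -5*(-4)/(-85) - 1*3249 = -5*(-1/85)*(-4) - 3249 = -4/17 - 3249 = -55237/17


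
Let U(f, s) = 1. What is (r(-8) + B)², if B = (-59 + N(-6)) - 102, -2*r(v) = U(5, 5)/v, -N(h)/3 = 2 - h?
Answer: 8755681/256 ≈ 34202.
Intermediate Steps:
N(h) = -6 + 3*h (N(h) = -3*(2 - h) = -6 + 3*h)
r(v) = -1/(2*v)
B = -185 (B = (-59 + (-6 + 3*(-6))) - 102 = (-59 + (-6 - 18)) - 102 = (-59 - 24) - 102 = -83 - 102 = -185)
(r(-8) + B)² = (-½/(-8) - 185)² = (-½*(-⅛) - 185)² = (1/16 - 185)² = (-2959/16)² = 8755681/256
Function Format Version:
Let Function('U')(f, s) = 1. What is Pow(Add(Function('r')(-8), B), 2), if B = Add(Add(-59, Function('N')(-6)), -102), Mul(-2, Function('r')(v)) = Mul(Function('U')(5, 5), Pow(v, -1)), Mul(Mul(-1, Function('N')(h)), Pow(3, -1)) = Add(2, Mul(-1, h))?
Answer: Rational(8755681, 256) ≈ 34202.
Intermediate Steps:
Function('N')(h) = Add(-6, Mul(3, h)) (Function('N')(h) = Mul(-3, Add(2, Mul(-1, h))) = Add(-6, Mul(3, h)))
Function('r')(v) = Mul(Rational(-1, 2), Pow(v, -1)) (Function('r')(v) = Mul(Rational(-1, 2), Mul(1, Pow(v, -1))) = Mul(Rational(-1, 2), Pow(v, -1)))
B = -185 (B = Add(Add(-59, Add(-6, Mul(3, -6))), -102) = Add(Add(-59, Add(-6, -18)), -102) = Add(Add(-59, -24), -102) = Add(-83, -102) = -185)
Pow(Add(Function('r')(-8), B), 2) = Pow(Add(Mul(Rational(-1, 2), Pow(-8, -1)), -185), 2) = Pow(Add(Mul(Rational(-1, 2), Rational(-1, 8)), -185), 2) = Pow(Add(Rational(1, 16), -185), 2) = Pow(Rational(-2959, 16), 2) = Rational(8755681, 256)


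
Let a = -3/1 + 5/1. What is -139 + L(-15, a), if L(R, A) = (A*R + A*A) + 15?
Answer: -150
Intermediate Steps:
a = 2 (a = -3*1 + 5*1 = -3 + 5 = 2)
L(R, A) = 15 + A² + A*R (L(R, A) = (A*R + A²) + 15 = (A² + A*R) + 15 = 15 + A² + A*R)
-139 + L(-15, a) = -139 + (15 + 2² + 2*(-15)) = -139 + (15 + 4 - 30) = -139 - 11 = -150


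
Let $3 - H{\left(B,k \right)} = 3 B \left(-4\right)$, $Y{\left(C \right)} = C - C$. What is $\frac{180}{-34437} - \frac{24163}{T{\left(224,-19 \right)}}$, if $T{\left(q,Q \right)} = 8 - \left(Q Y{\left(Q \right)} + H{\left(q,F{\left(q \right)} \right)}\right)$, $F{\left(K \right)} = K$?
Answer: $\frac{277206097}{30798157} \approx 9.0007$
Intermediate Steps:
$Y{\left(C \right)} = 0$
$H{\left(B,k \right)} = 3 + 12 B$ ($H{\left(B,k \right)} = 3 - 3 B \left(-4\right) = 3 - - 12 B = 3 + 12 B$)
$T{\left(q,Q \right)} = 5 - 12 q$ ($T{\left(q,Q \right)} = 8 - \left(Q 0 + \left(3 + 12 q\right)\right) = 8 - \left(0 + \left(3 + 12 q\right)\right) = 8 - \left(3 + 12 q\right) = 5 - 12 q$)
$\frac{180}{-34437} - \frac{24163}{T{\left(224,-19 \right)}} = \frac{180}{-34437} - \frac{24163}{5 - 2688} = 180 \left(- \frac{1}{34437}\right) - \frac{24163}{5 - 2688} = - \frac{60}{11479} - \frac{24163}{-2683} = - \frac{60}{11479} - - \frac{24163}{2683} = - \frac{60}{11479} + \frac{24163}{2683} = \frac{277206097}{30798157}$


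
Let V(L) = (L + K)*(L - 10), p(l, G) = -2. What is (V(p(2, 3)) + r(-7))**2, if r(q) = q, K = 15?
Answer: 26569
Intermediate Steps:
V(L) = (-10 + L)*(15 + L) (V(L) = (L + 15)*(L - 10) = (15 + L)*(-10 + L) = (-10 + L)*(15 + L))
(V(p(2, 3)) + r(-7))**2 = ((-150 + (-2)**2 + 5*(-2)) - 7)**2 = ((-150 + 4 - 10) - 7)**2 = (-156 - 7)**2 = (-163)**2 = 26569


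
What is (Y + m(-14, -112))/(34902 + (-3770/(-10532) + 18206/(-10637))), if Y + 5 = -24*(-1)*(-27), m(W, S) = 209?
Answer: -8290137416/651646744211 ≈ -0.012722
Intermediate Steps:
Y = -653 (Y = -5 - 24*(-1)*(-27) = -5 + 24*(-27) = -5 - 648 = -653)
(Y + m(-14, -112))/(34902 + (-3770/(-10532) + 18206/(-10637))) = (-653 + 209)/(34902 + (-3770/(-10532) + 18206/(-10637))) = -444/(34902 + (-3770*(-1/10532) + 18206*(-1/10637))) = -444/(34902 + (1885/5266 - 18206/10637)) = -444/(34902 - 75822051/56014442) = -444/1954940232633/56014442 = -444*56014442/1954940232633 = -8290137416/651646744211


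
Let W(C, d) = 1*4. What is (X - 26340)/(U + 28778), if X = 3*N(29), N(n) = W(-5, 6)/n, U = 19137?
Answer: -763848/1389535 ≈ -0.54972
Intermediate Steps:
W(C, d) = 4
N(n) = 4/n
X = 12/29 (X = 3*(4/29) = 12/29 ≈ 0.41379)
(X - 26340)/(U + 28778) = (12/29 - 26340)/(19137 + 28778) = -763848/29/47915 = -763848/29*1/47915 = -763848/1389535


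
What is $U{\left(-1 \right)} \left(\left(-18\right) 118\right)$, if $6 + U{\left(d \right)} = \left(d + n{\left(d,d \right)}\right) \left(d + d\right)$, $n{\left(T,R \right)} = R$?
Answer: $4248$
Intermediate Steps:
$U{\left(d \right)} = -6 + 4 d^{2}$ ($U{\left(d \right)} = -6 + \left(d + d\right) \left(d + d\right) = -6 + 2 d 2 d = -6 + 4 d^{2}$)
$U{\left(-1 \right)} \left(\left(-18\right) 118\right) = \left(-6 + 4 \left(-1\right)^{2}\right) \left(\left(-18\right) 118\right) = \left(-6 + 4 \cdot 1\right) \left(-2124\right) = \left(-6 + 4\right) \left(-2124\right) = \left(-2\right) \left(-2124\right) = 4248$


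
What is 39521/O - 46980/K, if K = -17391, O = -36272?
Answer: 338916283/210268784 ≈ 1.6118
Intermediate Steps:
39521/O - 46980/K = 39521/(-36272) - 46980/(-17391) = 39521*(-1/36272) - 46980*(-1/17391) = -39521/36272 + 15660/5797 = 338916283/210268784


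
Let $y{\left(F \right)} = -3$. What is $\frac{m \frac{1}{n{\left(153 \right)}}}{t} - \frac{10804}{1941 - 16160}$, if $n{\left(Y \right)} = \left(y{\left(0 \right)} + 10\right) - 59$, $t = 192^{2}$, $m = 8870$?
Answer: $\frac{10292183791}{13628399616} \approx 0.7552$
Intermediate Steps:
$t = 36864$
$n{\left(Y \right)} = -52$ ($n{\left(Y \right)} = \left(-3 + 10\right) - 59 = 7 - 59 = -52$)
$\frac{m \frac{1}{n{\left(153 \right)}}}{t} - \frac{10804}{1941 - 16160} = \frac{8870 \frac{1}{-52}}{36864} - \frac{10804}{1941 - 16160} = 8870 \left(- \frac{1}{52}\right) \frac{1}{36864} - \frac{10804}{1941 - 16160} = \left(- \frac{4435}{26}\right) \frac{1}{36864} - \frac{10804}{-14219} = - \frac{4435}{958464} - - \frac{10804}{14219} = - \frac{4435}{958464} + \frac{10804}{14219} = \frac{10292183791}{13628399616}$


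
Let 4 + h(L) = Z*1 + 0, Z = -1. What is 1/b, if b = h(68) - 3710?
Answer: -1/3715 ≈ -0.00026918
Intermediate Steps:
h(L) = -5 (h(L) = -4 + (-1*1 + 0) = -4 + (-1 + 0) = -4 - 1 = -5)
b = -3715 (b = -5 - 3710 = -3715)
1/b = 1/(-3715) = -1/3715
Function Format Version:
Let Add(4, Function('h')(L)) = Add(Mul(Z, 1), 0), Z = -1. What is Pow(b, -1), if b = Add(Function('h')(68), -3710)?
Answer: Rational(-1, 3715) ≈ -0.00026918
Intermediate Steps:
Function('h')(L) = -5 (Function('h')(L) = Add(-4, Add(Mul(-1, 1), 0)) = Add(-4, Add(-1, 0)) = Add(-4, -1) = -5)
b = -3715 (b = Add(-5, -3710) = -3715)
Pow(b, -1) = Pow(-3715, -1) = Rational(-1, 3715)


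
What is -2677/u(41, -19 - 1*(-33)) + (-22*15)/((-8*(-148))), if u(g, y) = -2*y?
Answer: 395041/4144 ≈ 95.328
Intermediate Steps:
-2677/u(41, -19 - 1*(-33)) + (-22*15)/((-8*(-148))) = -2677*(-1/(2*(-19 - 1*(-33)))) + (-22*15)/((-8*(-148))) = -2677*(-1/(2*(-19 + 33))) - 330/1184 = -2677/((-2*14)) - 330*1/1184 = -2677/(-28) - 165/592 = -2677*(-1/28) - 165/592 = 2677/28 - 165/592 = 395041/4144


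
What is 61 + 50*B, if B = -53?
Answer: -2589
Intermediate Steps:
61 + 50*B = 61 + 50*(-53) = 61 - 2650 = -2589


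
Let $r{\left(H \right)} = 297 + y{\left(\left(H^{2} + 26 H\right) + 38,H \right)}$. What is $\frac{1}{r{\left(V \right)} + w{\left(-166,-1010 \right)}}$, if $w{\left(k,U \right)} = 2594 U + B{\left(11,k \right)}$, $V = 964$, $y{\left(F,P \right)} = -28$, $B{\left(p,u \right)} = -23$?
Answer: $- \frac{1}{2619694} \approx -3.8172 \cdot 10^{-7}$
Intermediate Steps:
$r{\left(H \right)} = 269$ ($r{\left(H \right)} = 297 - 28 = 269$)
$w{\left(k,U \right)} = -23 + 2594 U$ ($w{\left(k,U \right)} = 2594 U - 23 = -23 + 2594 U$)
$\frac{1}{r{\left(V \right)} + w{\left(-166,-1010 \right)}} = \frac{1}{269 + \left(-23 + 2594 \left(-1010\right)\right)} = \frac{1}{269 - 2619963} = \frac{1}{-2619694} = - \frac{1}{2619694}$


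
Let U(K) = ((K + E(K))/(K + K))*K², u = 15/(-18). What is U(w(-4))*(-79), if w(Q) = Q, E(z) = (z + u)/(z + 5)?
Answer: -4187/3 ≈ -1395.7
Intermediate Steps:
u = -⅚ (u = 15*(-1/18) = -⅚ ≈ -0.83333)
E(z) = (-⅚ + z)/(5 + z) (E(z) = (z - ⅚)/(z + 5) = (-⅚ + z)/(5 + z))
U(K) = K*(K + (-⅚ + K)/(5 + K))/2 (U(K) = ((K + (-⅚ + K)/(5 + K))/(K + K))*K² = ((K + (-⅚ + K)/(5 + K))/((2*K)))*K² = ((K + (-⅚ + K)/(5 + K))*(1/(2*K)))*K² = ((K + (-⅚ + K)/(5 + K))/(2*K))*K² = K*(K + (-⅚ + K)/(5 + K))/2)
U(w(-4))*(-79) = ((1/12)*(-4)*(-5 + 6*(-4)² + 36*(-4))/(5 - 4))*(-79) = ((1/12)*(-4)*(-5 + 6*16 - 144)/1)*(-79) = ((1/12)*(-4)*1*(-5 + 96 - 144))*(-79) = ((1/12)*(-4)*1*(-53))*(-79) = (53/3)*(-79) = -4187/3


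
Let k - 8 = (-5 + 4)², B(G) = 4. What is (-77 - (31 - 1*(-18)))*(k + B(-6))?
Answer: -1638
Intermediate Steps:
k = 9 (k = 8 + (-5 + 4)² = 8 + (-1)² = 8 + 1 = 9)
(-77 - (31 - 1*(-18)))*(k + B(-6)) = (-77 - (31 - 1*(-18)))*(9 + 4) = (-77 - (31 + 18))*13 = (-77 - 1*49)*13 = (-77 - 49)*13 = -126*13 = -1638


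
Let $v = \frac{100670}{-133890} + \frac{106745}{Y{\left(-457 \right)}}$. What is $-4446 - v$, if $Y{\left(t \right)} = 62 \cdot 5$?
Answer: $- \frac{3975922235}{830118} \approx -4789.6$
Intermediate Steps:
$Y{\left(t \right)} = 310$
$v = \frac{285217607}{830118}$ ($v = \frac{100670}{-133890} + \frac{106745}{310} = 100670 \left(- \frac{1}{133890}\right) + 106745 \cdot \frac{1}{310} = - \frac{10067}{13389} + \frac{21349}{62} = \frac{285217607}{830118} \approx 343.59$)
$-4446 - v = -4446 - \frac{285217607}{830118} = - \frac{3975922235}{830118}$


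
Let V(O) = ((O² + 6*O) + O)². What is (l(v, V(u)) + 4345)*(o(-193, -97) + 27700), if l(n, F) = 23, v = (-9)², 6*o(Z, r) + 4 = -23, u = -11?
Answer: 120973944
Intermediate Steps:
o(Z, r) = -9/2 (o(Z, r) = -⅔ + (⅙)*(-23) = -⅔ - 23/6 = -9/2)
v = 81
V(O) = (O² + 7*O)²
(l(v, V(u)) + 4345)*(o(-193, -97) + 27700) = (23 + 4345)*(-9/2 + 27700) = 4368*(55391/2) = 120973944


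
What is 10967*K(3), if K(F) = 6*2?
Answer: 131604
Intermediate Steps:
K(F) = 12
10967*K(3) = 10967*12 = 131604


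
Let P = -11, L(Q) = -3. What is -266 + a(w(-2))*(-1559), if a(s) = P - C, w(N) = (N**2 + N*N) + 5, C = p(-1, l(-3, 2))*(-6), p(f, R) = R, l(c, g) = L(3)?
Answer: 44945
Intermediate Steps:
l(c, g) = -3
C = 18 (C = -3*(-6) = 18)
w(N) = 5 + 2*N**2 (w(N) = (N**2 + N**2) + 5 = 2*N**2 + 5 = 5 + 2*N**2)
a(s) = -29 (a(s) = -11 - 1*18 = -11 - 18 = -29)
-266 + a(w(-2))*(-1559) = -266 - 29*(-1559) = -266 + 45211 = 44945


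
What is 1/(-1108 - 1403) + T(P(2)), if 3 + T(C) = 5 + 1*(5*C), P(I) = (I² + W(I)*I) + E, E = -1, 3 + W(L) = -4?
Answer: -133084/2511 ≈ -53.000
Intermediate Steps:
W(L) = -7 (W(L) = -3 - 4 = -7)
P(I) = -1 + I² - 7*I (P(I) = (I² - 7*I) - 1 = -1 + I² - 7*I)
T(C) = 2 + 5*C (T(C) = -3 + (5 + 1*(5*C)) = -3 + (5 + 5*C) = 2 + 5*C)
1/(-1108 - 1403) + T(P(2)) = 1/(-1108 - 1403) + (2 + 5*(-1 + 2² - 7*2)) = 1/(-2511) + (2 + 5*(-1 + 4 - 14)) = -1/2511 + (2 + 5*(-11)) = -1/2511 + (2 - 55) = -1/2511 - 53 = -133084/2511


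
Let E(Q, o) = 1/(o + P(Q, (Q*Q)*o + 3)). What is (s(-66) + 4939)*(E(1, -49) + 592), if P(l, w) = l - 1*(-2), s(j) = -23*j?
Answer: 175830567/46 ≈ 3.8224e+6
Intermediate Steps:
P(l, w) = 2 + l (P(l, w) = l + 2 = 2 + l)
E(Q, o) = 1/(2 + Q + o) (E(Q, o) = 1/(o + (2 + Q)) = 1/(2 + Q + o))
(s(-66) + 4939)*(E(1, -49) + 592) = (-23*(-66) + 4939)*(1/(2 + 1 - 49) + 592) = (1518 + 4939)*(1/(-46) + 592) = 6457*(-1/46 + 592) = 6457*(27231/46) = 175830567/46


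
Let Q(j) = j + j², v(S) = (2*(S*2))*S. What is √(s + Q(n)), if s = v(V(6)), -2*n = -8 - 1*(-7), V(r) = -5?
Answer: √403/2 ≈ 10.037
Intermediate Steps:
n = ½ (n = -(-8 - 1*(-7))/2 = -(-8 + 7)/2 = -½*(-1) = ½ ≈ 0.50000)
v(S) = 4*S² (v(S) = (2*(2*S))*S = (4*S)*S = 4*S²)
s = 100 (s = 4*(-5)² = 4*25 = 100)
√(s + Q(n)) = √(100 + (1 + ½)/2) = √(100 + (½)*(3/2)) = √(100 + ¾) = √(403/4) = √403/2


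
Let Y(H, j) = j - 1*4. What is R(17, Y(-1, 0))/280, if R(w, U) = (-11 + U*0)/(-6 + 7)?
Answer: -11/280 ≈ -0.039286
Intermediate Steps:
Y(H, j) = -4 + j (Y(H, j) = j - 4 = -4 + j)
R(w, U) = -11 (R(w, U) = (-11 + 0)/1 = -11*1 = -11)
R(17, Y(-1, 0))/280 = -11/280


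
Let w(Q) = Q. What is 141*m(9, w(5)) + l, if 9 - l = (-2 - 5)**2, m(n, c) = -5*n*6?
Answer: -38110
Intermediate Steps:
m(n, c) = -30*n
l = -40 (l = 9 - (-2 - 5)**2 = 9 - 1*(-7)**2 = 9 - 1*49 = 9 - 49 = -40)
141*m(9, w(5)) + l = 141*(-30*9) - 40 = 141*(-270) - 40 = -38070 - 40 = -38110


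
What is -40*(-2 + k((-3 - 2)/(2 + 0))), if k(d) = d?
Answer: 180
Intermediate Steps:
-40*(-2 + k((-3 - 2)/(2 + 0))) = -40*(-2 + (-3 - 2)/(2 + 0)) = -40*(-2 - 5/2) = -40*(-9/2) = 180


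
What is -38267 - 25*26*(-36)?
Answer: -14867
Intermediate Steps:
-38267 - 25*26*(-36) = -38267 - 650*(-36) = -38267 - 1*(-23400) = -38267 + 23400 = -14867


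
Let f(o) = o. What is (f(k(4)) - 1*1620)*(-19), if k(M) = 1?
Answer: 30761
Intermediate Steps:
(f(k(4)) - 1*1620)*(-19) = (1 - 1*1620)*(-19) = (1 - 1620)*(-19) = -1619*(-19) = 30761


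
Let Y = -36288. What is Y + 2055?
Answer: -34233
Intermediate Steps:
Y + 2055 = -36288 + 2055 = -34233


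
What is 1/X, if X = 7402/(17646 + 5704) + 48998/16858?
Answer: 98408575/317221554 ≈ 0.31022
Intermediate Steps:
X = 317221554/98408575 (X = 7402/23350 + 48998*(1/16858) = 7402*(1/23350) + 24499/8429 = 3701/11675 + 24499/8429 = 317221554/98408575 ≈ 3.2235)
1/X = 1/(317221554/98408575) = 98408575/317221554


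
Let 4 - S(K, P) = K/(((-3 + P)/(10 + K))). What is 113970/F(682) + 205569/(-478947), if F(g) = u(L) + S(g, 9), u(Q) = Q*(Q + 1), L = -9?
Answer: -5052819693/2688306704 ≈ -1.8796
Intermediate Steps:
S(K, P) = 4 - K*(10 + K)/(-3 + P) (S(K, P) = 4 - K/((-3 + P)/(10 + K)) = 4 - K*(10 + K)/(-3 + P))
u(Q) = Q*(1 + Q)
F(g) = 76 - 5*g/3 - g**2/6 (F(g) = -9*(1 - 9) + (-12 - g**2 - 10*g + 4*9)/(-3 + 9) = -9*(-8) + (-12 - g**2 - 10*g + 36)/6 = 72 + (24 - g**2 - 10*g)/6 = 72 + (4 - 5*g/3 - g**2/6) = 76 - 5*g/3 - g**2/6)
113970/F(682) + 205569/(-478947) = 113970/(76 - 5/3*682 - 1/6*682**2) + 205569/(-478947) = 113970/(76 - 3410/3 - 1/6*465124) + 205569*(-1/478947) = 113970/(76 - 3410/3 - 232562/3) - 9789/22807 = 113970/(-235744/3) - 9789/22807 = 113970*(-3/235744) - 9789/22807 = -170955/117872 - 9789/22807 = -5052819693/2688306704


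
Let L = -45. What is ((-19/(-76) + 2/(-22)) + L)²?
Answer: 3892729/1936 ≈ 2010.7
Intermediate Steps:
((-19/(-76) + 2/(-22)) + L)² = ((-19/(-76) + 2/(-22)) - 45)² = ((-19*(-1/76) + 2*(-1/22)) - 45)² = ((¼ - 1/11) - 45)² = (7/44 - 45)² = (-1973/44)² = 3892729/1936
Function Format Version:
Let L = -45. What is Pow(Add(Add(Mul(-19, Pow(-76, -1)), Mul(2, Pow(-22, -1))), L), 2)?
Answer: Rational(3892729, 1936) ≈ 2010.7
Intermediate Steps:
Pow(Add(Add(Mul(-19, Pow(-76, -1)), Mul(2, Pow(-22, -1))), L), 2) = Pow(Add(Add(Mul(-19, Pow(-76, -1)), Mul(2, Pow(-22, -1))), -45), 2) = Pow(Add(Add(Mul(-19, Rational(-1, 76)), Mul(2, Rational(-1, 22))), -45), 2) = Pow(Add(Add(Rational(1, 4), Rational(-1, 11)), -45), 2) = Pow(Add(Rational(7, 44), -45), 2) = Pow(Rational(-1973, 44), 2) = Rational(3892729, 1936)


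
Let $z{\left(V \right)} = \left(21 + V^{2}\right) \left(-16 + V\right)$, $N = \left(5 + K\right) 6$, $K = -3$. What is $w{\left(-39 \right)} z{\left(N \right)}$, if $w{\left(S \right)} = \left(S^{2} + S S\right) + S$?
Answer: $-1981980$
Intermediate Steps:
$N = 12$ ($N = \left(5 - 3\right) 6 = 2 \cdot 6 = 12$)
$w{\left(S \right)} = S + 2 S^{2}$ ($w{\left(S \right)} = \left(S^{2} + S^{2}\right) + S = 2 S^{2} + S = S + 2 S^{2}$)
$z{\left(V \right)} = \left(-16 + V\right) \left(21 + V^{2}\right)$
$w{\left(-39 \right)} z{\left(N \right)} = - 39 \left(1 + 2 \left(-39\right)\right) \left(-336 + 12^{3} - 16 \cdot 12^{2} + 21 \cdot 12\right) = - 39 \left(1 - 78\right) \left(-336 + 1728 - 2304 + 252\right) = \left(-39\right) \left(-77\right) \left(-336 + 1728 - 2304 + 252\right) = 3003 \left(-660\right) = -1981980$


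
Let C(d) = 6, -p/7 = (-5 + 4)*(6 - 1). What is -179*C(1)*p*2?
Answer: -75180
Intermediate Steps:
p = 35 (p = -7*(-5 + 4)*(6 - 1) = -(-7)*5 = -7*(-5) = 35)
-179*C(1)*p*2 = -179*6*35*2 = -37590*2 = -179*420 = -75180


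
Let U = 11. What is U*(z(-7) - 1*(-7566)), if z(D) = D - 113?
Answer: 81906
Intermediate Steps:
z(D) = -113 + D
U*(z(-7) - 1*(-7566)) = 11*((-113 - 7) - 1*(-7566)) = 11*(-120 + 7566) = 11*7446 = 81906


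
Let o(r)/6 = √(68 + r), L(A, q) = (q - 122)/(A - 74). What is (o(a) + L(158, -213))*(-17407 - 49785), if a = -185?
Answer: 5627330/21 - 1209456*I*√13 ≈ 2.6797e+5 - 4.3608e+6*I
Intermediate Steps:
L(A, q) = (-122 + q)/(-74 + A)
o(r) = 6*√(68 + r)
(o(a) + L(158, -213))*(-17407 - 49785) = (6*√(68 - 185) + (-122 - 213)/(-74 + 158))*(-17407 - 49785) = (6*√(-117) - 335/84)*(-67192) = (6*(3*I*√13) + (1/84)*(-335))*(-67192) = (18*I*√13 - 335/84)*(-67192) = (-335/84 + 18*I*√13)*(-67192) = 5627330/21 - 1209456*I*√13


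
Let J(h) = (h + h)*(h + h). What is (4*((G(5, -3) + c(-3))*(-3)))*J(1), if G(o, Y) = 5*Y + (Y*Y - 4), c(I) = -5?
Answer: 720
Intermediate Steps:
G(o, Y) = -4 + Y² + 5*Y (G(o, Y) = 5*Y + (Y² - 4) = 5*Y + (-4 + Y²) = -4 + Y² + 5*Y)
J(h) = 4*h² (J(h) = (2*h)*(2*h) = 4*h²)
(4*((G(5, -3) + c(-3))*(-3)))*J(1) = (4*(((-4 + (-3)² + 5*(-3)) - 5)*(-3)))*(4*1²) = (4*(((-4 + 9 - 15) - 5)*(-3)))*(4*1) = (4*((-10 - 5)*(-3)))*4 = (4*(-15*(-3)))*4 = (4*45)*4 = 180*4 = 720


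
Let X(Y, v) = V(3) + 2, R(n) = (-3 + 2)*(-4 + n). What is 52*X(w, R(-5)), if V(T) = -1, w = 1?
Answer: 52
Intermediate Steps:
R(n) = 4 - n (R(n) = -(-4 + n) = 4 - n)
X(Y, v) = 1 (X(Y, v) = -1 + 2 = 1)
52*X(w, R(-5)) = 52*1 = 52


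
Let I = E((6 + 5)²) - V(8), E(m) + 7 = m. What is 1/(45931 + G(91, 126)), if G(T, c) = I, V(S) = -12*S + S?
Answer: 1/46133 ≈ 2.1676e-5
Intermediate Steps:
V(S) = -11*S
E(m) = -7 + m
I = 202 (I = (-7 + (6 + 5)²) - (-11)*8 = (-7 + 11²) - 1*(-88) = (-7 + 121) + 88 = 114 + 88 = 202)
G(T, c) = 202
1/(45931 + G(91, 126)) = 1/(45931 + 202) = 1/46133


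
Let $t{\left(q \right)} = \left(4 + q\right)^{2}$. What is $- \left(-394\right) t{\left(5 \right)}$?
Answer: $31914$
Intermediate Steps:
$- \left(-394\right) t{\left(5 \right)} = - \left(-394\right) \left(4 + 5\right)^{2} = - \left(-394\right) 9^{2} = - \left(-394\right) 81 = \left(-1\right) \left(-31914\right) = 31914$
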